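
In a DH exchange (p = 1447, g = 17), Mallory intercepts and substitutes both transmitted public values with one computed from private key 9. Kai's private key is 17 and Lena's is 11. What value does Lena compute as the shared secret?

944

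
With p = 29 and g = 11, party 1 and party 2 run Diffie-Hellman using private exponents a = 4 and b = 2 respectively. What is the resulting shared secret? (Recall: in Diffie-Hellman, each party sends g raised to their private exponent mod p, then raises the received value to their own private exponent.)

16

Party 1 sends A = g^a mod p = 11^4 mod 29.
11^1 ≡ 11 (mod 29)
11^2 = (11^1)^2 ≡ 11^2 = 121 ≡ 5 (mod 29)
11^4 = (11^2)^2 ≡ 5^2 = 25 ≡ 25 (mod 29)
So A = 25. Party 2 then computes K = A^b mod p = 25^2 mod 29.
25^1 ≡ 25 (mod 29)
25^2 = (25^1)^2 ≡ 25^2 = 625 ≡ 16 (mod 29)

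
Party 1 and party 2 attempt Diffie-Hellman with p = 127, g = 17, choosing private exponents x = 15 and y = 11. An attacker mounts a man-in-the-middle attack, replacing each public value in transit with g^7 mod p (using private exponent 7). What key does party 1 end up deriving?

Party 1 receives an attacker's public value M = 17^7 mod 127 instead of the honest one.
17^1 ≡ 17 (mod 127)
17^2 = (17^1)^2 ≡ 17^2 = 289 ≡ 35 (mod 127)
17^4 = (17^2)^2 ≡ 35^2 = 1225 ≡ 82 (mod 127)
17^7 = 17^4 · 17^2 · 17^1 ≡ 82 · 35 · 17 ≡ 22 (mod 127).
So M = 22. Party 1 computes K = M^15 mod 127.
22^1 ≡ 22 (mod 127)
22^2 = (22^1)^2 ≡ 22^2 = 484 ≡ 103 (mod 127)
22^4 = (22^2)^2 ≡ 103^2 = 10609 ≡ 68 (mod 127)
22^8 = (22^4)^2 ≡ 68^2 = 4624 ≡ 52 (mod 127)
22^15 = 22^8 · 22^4 · 22^2 · 22^1 ≡ 52 · 68 · 103 · 22 ≡ 19 (mod 127).

19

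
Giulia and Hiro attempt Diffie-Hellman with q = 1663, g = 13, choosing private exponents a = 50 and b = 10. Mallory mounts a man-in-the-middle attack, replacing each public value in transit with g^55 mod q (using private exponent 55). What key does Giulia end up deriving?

Giulia receives Mallory's public value M = 13^55 mod 1663 instead of the honest one.
13^1 ≡ 13 (mod 1663)
13^2 = (13^1)^2 ≡ 13^2 = 169 ≡ 169 (mod 1663)
13^4 = (13^2)^2 ≡ 169^2 = 28561 ≡ 290 (mod 1663)
13^8 = (13^4)^2 ≡ 290^2 = 84100 ≡ 950 (mod 1663)
13^16 = (13^8)^2 ≡ 950^2 = 902500 ≡ 1154 (mod 1663)
13^32 = (13^16)^2 ≡ 1154^2 = 1331716 ≡ 1316 (mod 1663)
13^55 = 13^32 · 13^16 · 13^4 · 13^2 · 13^1 ≡ 1316 · 1154 · 290 · 169 · 13 ≡ 1162 (mod 1663).
So M = 1162. Giulia computes K = M^50 mod 1663.
1162^1 ≡ 1162 (mod 1663)
1162^2 = (1162^1)^2 ≡ 1162^2 = 1350244 ≡ 1551 (mod 1663)
1162^4 = (1162^2)^2 ≡ 1551^2 = 2405601 ≡ 903 (mod 1663)
1162^8 = (1162^4)^2 ≡ 903^2 = 815409 ≡ 539 (mod 1663)
1162^16 = (1162^8)^2 ≡ 539^2 = 290521 ≡ 1159 (mod 1663)
1162^32 = (1162^16)^2 ≡ 1159^2 = 1343281 ≡ 1240 (mod 1663)
1162^50 = 1162^32 · 1162^16 · 1162^2 ≡ 1240 · 1159 · 1551 ≡ 1513 (mod 1663).

1513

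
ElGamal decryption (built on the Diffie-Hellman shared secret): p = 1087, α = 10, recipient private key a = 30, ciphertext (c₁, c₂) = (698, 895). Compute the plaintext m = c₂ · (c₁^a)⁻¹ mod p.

Shared mask s = c₁^a mod p = 698^30 mod 1087.
698^1 ≡ 698 (mod 1087)
698^2 = (698^1)^2 ≡ 698^2 = 487204 ≡ 228 (mod 1087)
698^4 = (698^2)^2 ≡ 228^2 = 51984 ≡ 895 (mod 1087)
698^8 = (698^4)^2 ≡ 895^2 = 801025 ≡ 993 (mod 1087)
698^16 = (698^8)^2 ≡ 993^2 = 986049 ≡ 140 (mod 1087)
698^30 = 698^16 · 698^8 · 698^4 · 698^2 ≡ 140 · 993 · 895 · 228 ≡ 639 (mod 1087).
So s = 639; s⁻¹ ≡ 774 (mod 1087).
m = c₂ · s⁻¹ mod 1087 = 895 · 774 mod 1087 = 311.

311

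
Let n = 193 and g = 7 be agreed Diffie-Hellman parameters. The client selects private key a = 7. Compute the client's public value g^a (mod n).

Public value = 7^7 (mod 193).
7^1 ≡ 7 (mod 193)
7^2 = (7^1)^2 ≡ 7^2 = 49 ≡ 49 (mod 193)
7^4 = (7^2)^2 ≡ 49^2 = 2401 ≡ 85 (mod 193)
7^7 = 7^4 · 7^2 · 7^1 ≡ 85 · 49 · 7 ≡ 12 (mod 193).

12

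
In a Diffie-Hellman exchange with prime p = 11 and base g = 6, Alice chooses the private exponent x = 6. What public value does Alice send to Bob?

Public value = 6^6 mod 11.
6^1 ≡ 6 (mod 11)
6^2 = (6^1)^2 ≡ 6^2 = 36 ≡ 3 (mod 11)
6^4 = (6^2)^2 ≡ 3^2 = 9 ≡ 9 (mod 11)
6^6 = 6^4 · 6^2 ≡ 9 · 3 ≡ 5 (mod 11).

5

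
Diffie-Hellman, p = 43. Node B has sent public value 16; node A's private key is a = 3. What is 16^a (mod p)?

Shared key K = 16^3 mod 43.
16^1 ≡ 16 (mod 43)
16^2 = (16^1)^2 ≡ 16^2 = 256 ≡ 41 (mod 43)
16^3 = 16^2 · 16^1 ≡ 41 · 16 ≡ 11 (mod 43).

11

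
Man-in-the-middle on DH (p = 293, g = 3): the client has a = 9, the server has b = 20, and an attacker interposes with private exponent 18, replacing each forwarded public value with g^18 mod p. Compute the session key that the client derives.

253

The client receives an attacker's public value M = 3^18 mod 293 instead of the honest one.
3^1 ≡ 3 (mod 293)
3^2 = (3^1)^2 ≡ 3^2 = 9 ≡ 9 (mod 293)
3^4 = (3^2)^2 ≡ 9^2 = 81 ≡ 81 (mod 293)
3^8 = (3^4)^2 ≡ 81^2 = 6561 ≡ 115 (mod 293)
3^16 = (3^8)^2 ≡ 115^2 = 13225 ≡ 40 (mod 293)
3^18 = 3^16 · 3^2 ≡ 40 · 9 ≡ 67 (mod 293).
So M = 67. The client computes K = M^9 mod 293.
67^1 ≡ 67 (mod 293)
67^2 = (67^1)^2 ≡ 67^2 = 4489 ≡ 94 (mod 293)
67^4 = (67^2)^2 ≡ 94^2 = 8836 ≡ 46 (mod 293)
67^8 = (67^4)^2 ≡ 46^2 = 2116 ≡ 65 (mod 293)
67^9 = 67^8 · 67^1 ≡ 65 · 67 ≡ 253 (mod 293).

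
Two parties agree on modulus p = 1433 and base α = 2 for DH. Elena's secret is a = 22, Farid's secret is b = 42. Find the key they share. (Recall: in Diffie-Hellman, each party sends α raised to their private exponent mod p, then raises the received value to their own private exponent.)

Farid sends B = α^b mod p = 2^42 mod 1433.
2^1 ≡ 2 (mod 1433)
2^2 = (2^1)^2 ≡ 2^2 = 4 ≡ 4 (mod 1433)
2^4 = (2^2)^2 ≡ 4^2 = 16 ≡ 16 (mod 1433)
2^8 = (2^4)^2 ≡ 16^2 = 256 ≡ 256 (mod 1433)
2^16 = (2^8)^2 ≡ 256^2 = 65536 ≡ 1051 (mod 1433)
2^32 = (2^16)^2 ≡ 1051^2 = 1104601 ≡ 1191 (mod 1433)
2^42 = 2^32 · 2^8 · 2^2 ≡ 1191 · 256 · 4 ≡ 101 (mod 1433).
So B = 101. Elena then computes K = B^a mod p = 101^22 mod 1433.
101^1 ≡ 101 (mod 1433)
101^2 = (101^1)^2 ≡ 101^2 = 10201 ≡ 170 (mod 1433)
101^4 = (101^2)^2 ≡ 170^2 = 28900 ≡ 240 (mod 1433)
101^8 = (101^4)^2 ≡ 240^2 = 57600 ≡ 280 (mod 1433)
101^16 = (101^8)^2 ≡ 280^2 = 78400 ≡ 1018 (mod 1433)
101^22 = 101^16 · 101^4 · 101^2 ≡ 1018 · 240 · 170 ≡ 328 (mod 1433).

328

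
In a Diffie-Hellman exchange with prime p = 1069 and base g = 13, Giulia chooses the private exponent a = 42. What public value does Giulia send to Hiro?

Public value = 13^42 mod 1069.
13^1 ≡ 13 (mod 1069)
13^2 = (13^1)^2 ≡ 13^2 = 169 ≡ 169 (mod 1069)
13^4 = (13^2)^2 ≡ 169^2 = 28561 ≡ 767 (mod 1069)
13^8 = (13^4)^2 ≡ 767^2 = 588289 ≡ 339 (mod 1069)
13^16 = (13^8)^2 ≡ 339^2 = 114921 ≡ 538 (mod 1069)
13^32 = (13^16)^2 ≡ 538^2 = 289444 ≡ 814 (mod 1069)
13^42 = 13^32 · 13^8 · 13^2 ≡ 814 · 339 · 169 ≡ 818 (mod 1069).

818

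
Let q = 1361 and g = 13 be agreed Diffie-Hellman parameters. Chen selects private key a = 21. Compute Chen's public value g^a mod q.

326

Public value = 13^21 mod 1361.
13^1 ≡ 13 (mod 1361)
13^2 = (13^1)^2 ≡ 13^2 = 169 ≡ 169 (mod 1361)
13^4 = (13^2)^2 ≡ 169^2 = 28561 ≡ 1341 (mod 1361)
13^8 = (13^4)^2 ≡ 1341^2 = 1798281 ≡ 400 (mod 1361)
13^16 = (13^8)^2 ≡ 400^2 = 160000 ≡ 763 (mod 1361)
13^21 = 13^16 · 13^4 · 13^1 ≡ 763 · 1341 · 13 ≡ 326 (mod 1361).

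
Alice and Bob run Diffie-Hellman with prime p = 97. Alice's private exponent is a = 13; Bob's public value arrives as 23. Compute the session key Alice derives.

Shared key K = 23^13 mod 97.
23^1 ≡ 23 (mod 97)
23^2 = (23^1)^2 ≡ 23^2 = 529 ≡ 44 (mod 97)
23^4 = (23^2)^2 ≡ 44^2 = 1936 ≡ 93 (mod 97)
23^8 = (23^4)^2 ≡ 93^2 = 8649 ≡ 16 (mod 97)
23^13 = 23^8 · 23^4 · 23^1 ≡ 16 · 93 · 23 ≡ 80 (mod 97).

80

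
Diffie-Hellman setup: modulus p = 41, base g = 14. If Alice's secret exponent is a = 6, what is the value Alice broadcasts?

Public value = 14^6 mod 41.
14^1 ≡ 14 (mod 41)
14^2 = (14^1)^2 ≡ 14^2 = 196 ≡ 32 (mod 41)
14^4 = (14^2)^2 ≡ 32^2 = 1024 ≡ 40 (mod 41)
14^6 = 14^4 · 14^2 ≡ 40 · 32 ≡ 9 (mod 41).

9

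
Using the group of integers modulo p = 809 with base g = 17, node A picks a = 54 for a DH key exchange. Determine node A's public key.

Public value = 17^54 mod 809.
17^1 ≡ 17 (mod 809)
17^2 = (17^1)^2 ≡ 17^2 = 289 ≡ 289 (mod 809)
17^4 = (17^2)^2 ≡ 289^2 = 83521 ≡ 194 (mod 809)
17^8 = (17^4)^2 ≡ 194^2 = 37636 ≡ 422 (mod 809)
17^16 = (17^8)^2 ≡ 422^2 = 178084 ≡ 104 (mod 809)
17^32 = (17^16)^2 ≡ 104^2 = 10816 ≡ 299 (mod 809)
17^54 = 17^32 · 17^16 · 17^4 · 17^2 ≡ 299 · 104 · 194 · 289 ≡ 167 (mod 809).

167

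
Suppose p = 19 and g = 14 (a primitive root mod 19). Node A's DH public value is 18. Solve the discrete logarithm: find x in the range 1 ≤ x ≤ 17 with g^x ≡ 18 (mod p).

9

Try successive powers of 14 modulo 19:
14^1 ≡ 14
14^2 ≡ 6
14^3 ≡ 8
14^4 ≡ 17
14^5 ≡ 10
14^6 ≡ 7
14^7 ≡ 3
14^8 ≡ 4
14^9 ≡ 18
Found: x = 9.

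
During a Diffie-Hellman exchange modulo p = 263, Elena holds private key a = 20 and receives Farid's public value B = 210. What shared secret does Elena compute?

39

Shared key K = 210^20 mod 263.
210^1 ≡ 210 (mod 263)
210^2 = (210^1)^2 ≡ 210^2 = 44100 ≡ 179 (mod 263)
210^4 = (210^2)^2 ≡ 179^2 = 32041 ≡ 218 (mod 263)
210^8 = (210^4)^2 ≡ 218^2 = 47524 ≡ 184 (mod 263)
210^16 = (210^8)^2 ≡ 184^2 = 33856 ≡ 192 (mod 263)
210^20 = 210^16 · 210^4 ≡ 192 · 218 ≡ 39 (mod 263).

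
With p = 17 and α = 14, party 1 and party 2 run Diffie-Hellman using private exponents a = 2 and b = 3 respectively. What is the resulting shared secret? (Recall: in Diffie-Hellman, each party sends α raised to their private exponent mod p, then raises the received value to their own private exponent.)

Party 1 sends A = α^a mod p = 14^2 mod 17.
14^1 ≡ 14 (mod 17)
14^2 = (14^1)^2 ≡ 14^2 = 196 ≡ 9 (mod 17)
So A = 9. Party 2 then computes K = A^b mod p = 9^3 mod 17.
9^1 ≡ 9 (mod 17)
9^2 = (9^1)^2 ≡ 9^2 = 81 ≡ 13 (mod 17)
9^3 = 9^2 · 9^1 ≡ 13 · 9 ≡ 15 (mod 17).

15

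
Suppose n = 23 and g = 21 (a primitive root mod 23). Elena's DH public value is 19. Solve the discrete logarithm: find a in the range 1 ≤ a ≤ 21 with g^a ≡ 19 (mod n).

Try successive powers of 21 modulo 23:
21^1 ≡ 21
21^2 ≡ 4
21^3 ≡ 15
21^4 ≡ 16
21^5 ≡ 14
21^6 ≡ 18
21^7 ≡ 10
21^8 ≡ 3
21^9 ≡ 17
21^10 ≡ 12
21^11 ≡ 22
21^12 ≡ 2
21^13 ≡ 19
Found: a = 13.

13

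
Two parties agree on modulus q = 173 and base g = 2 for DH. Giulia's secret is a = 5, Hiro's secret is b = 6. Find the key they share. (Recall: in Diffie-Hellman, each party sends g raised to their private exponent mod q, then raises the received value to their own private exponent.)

Hiro sends B = g^b mod q = 2^6 mod 173.
2^1 ≡ 2 (mod 173)
2^2 = (2^1)^2 ≡ 2^2 = 4 ≡ 4 (mod 173)
2^4 = (2^2)^2 ≡ 4^2 = 16 ≡ 16 (mod 173)
2^6 = 2^4 · 2^2 ≡ 16 · 4 ≡ 64 (mod 173).
So B = 64. Giulia then computes K = B^a mod q = 64^5 mod 173.
64^1 ≡ 64 (mod 173)
64^2 = (64^1)^2 ≡ 64^2 = 4096 ≡ 117 (mod 173)
64^4 = (64^2)^2 ≡ 117^2 = 13689 ≡ 22 (mod 173)
64^5 = 64^4 · 64^1 ≡ 22 · 64 ≡ 24 (mod 173).

24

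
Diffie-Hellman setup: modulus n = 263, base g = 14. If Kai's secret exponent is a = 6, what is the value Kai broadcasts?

Public value = 14^6 mod 263.
14^1 ≡ 14 (mod 263)
14^2 = (14^1)^2 ≡ 14^2 = 196 ≡ 196 (mod 263)
14^4 = (14^2)^2 ≡ 196^2 = 38416 ≡ 18 (mod 263)
14^6 = 14^4 · 14^2 ≡ 18 · 196 ≡ 109 (mod 263).

109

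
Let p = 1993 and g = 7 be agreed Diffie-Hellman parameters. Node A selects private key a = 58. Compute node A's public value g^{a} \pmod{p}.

678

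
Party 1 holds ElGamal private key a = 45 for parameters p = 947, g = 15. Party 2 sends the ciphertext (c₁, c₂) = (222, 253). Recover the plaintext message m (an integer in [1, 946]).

437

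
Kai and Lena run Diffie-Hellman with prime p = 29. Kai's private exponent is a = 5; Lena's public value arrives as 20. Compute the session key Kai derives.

24

Shared key K = 20^5 mod 29.
20^1 ≡ 20 (mod 29)
20^2 = (20^1)^2 ≡ 20^2 = 400 ≡ 23 (mod 29)
20^4 = (20^2)^2 ≡ 23^2 = 529 ≡ 7 (mod 29)
20^5 = 20^4 · 20^1 ≡ 7 · 20 ≡ 24 (mod 29).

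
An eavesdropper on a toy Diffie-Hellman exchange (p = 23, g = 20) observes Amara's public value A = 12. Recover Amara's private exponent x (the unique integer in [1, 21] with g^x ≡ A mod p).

4

Try successive powers of 20 modulo 23:
20^1 ≡ 20
20^2 ≡ 9
20^3 ≡ 19
20^4 ≡ 12
Found: x = 4.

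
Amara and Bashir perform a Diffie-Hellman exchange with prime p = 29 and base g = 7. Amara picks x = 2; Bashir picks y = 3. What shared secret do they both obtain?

Bashir sends B = g^y mod p = 7^3 mod 29.
7^1 ≡ 7 (mod 29)
7^2 = (7^1)^2 ≡ 7^2 = 49 ≡ 20 (mod 29)
7^3 = 7^2 · 7^1 ≡ 20 · 7 ≡ 24 (mod 29).
So B = 24. Amara then computes K = B^x mod p = 24^2 mod 29.
24^1 ≡ 24 (mod 29)
24^2 = (24^1)^2 ≡ 24^2 = 576 ≡ 25 (mod 29)

25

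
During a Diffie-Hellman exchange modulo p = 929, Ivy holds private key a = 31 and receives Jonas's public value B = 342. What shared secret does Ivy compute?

Shared key K = 342^31 mod 929.
342^1 ≡ 342 (mod 929)
342^2 = (342^1)^2 ≡ 342^2 = 116964 ≡ 839 (mod 929)
342^4 = (342^2)^2 ≡ 839^2 = 703921 ≡ 668 (mod 929)
342^8 = (342^4)^2 ≡ 668^2 = 446224 ≡ 304 (mod 929)
342^16 = (342^8)^2 ≡ 304^2 = 92416 ≡ 445 (mod 929)
342^31 = 342^16 · 342^8 · 342^4 · 342^2 · 342^1 ≡ 445 · 304 · 668 · 839 · 342 ≡ 924 (mod 929).

924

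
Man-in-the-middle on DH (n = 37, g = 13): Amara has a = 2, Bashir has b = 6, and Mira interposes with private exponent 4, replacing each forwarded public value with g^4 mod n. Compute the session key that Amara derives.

Amara receives Mira's public value M = 13^4 mod 37 instead of the honest one.
13^1 ≡ 13 (mod 37)
13^2 = (13^1)^2 ≡ 13^2 = 169 ≡ 21 (mod 37)
13^4 = (13^2)^2 ≡ 21^2 = 441 ≡ 34 (mod 37)
So M = 34. Amara computes K = M^2 mod 37.
34^1 ≡ 34 (mod 37)
34^2 = (34^1)^2 ≡ 34^2 = 1156 ≡ 9 (mod 37)

9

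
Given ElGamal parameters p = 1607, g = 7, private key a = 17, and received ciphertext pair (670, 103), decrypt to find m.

Shared mask s = c₁^a mod p = 670^17 mod 1607.
670^1 ≡ 670 (mod 1607)
670^2 = (670^1)^2 ≡ 670^2 = 448900 ≡ 547 (mod 1607)
670^4 = (670^2)^2 ≡ 547^2 = 299209 ≡ 307 (mod 1607)
670^8 = (670^4)^2 ≡ 307^2 = 94249 ≡ 1043 (mod 1607)
670^16 = (670^8)^2 ≡ 1043^2 = 1087849 ≡ 1517 (mod 1607)
670^17 = 670^16 · 670^1 ≡ 1517 · 670 ≡ 766 (mod 1607).
So s = 766; s⁻¹ ≡ 1307 (mod 1607).
m = c₂ · s⁻¹ mod 1607 = 103 · 1307 mod 1607 = 1240.

1240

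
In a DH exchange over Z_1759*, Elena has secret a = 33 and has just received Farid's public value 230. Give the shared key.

512

Shared key K = 230^33 mod 1759.
230^1 ≡ 230 (mod 1759)
230^2 = (230^1)^2 ≡ 230^2 = 52900 ≡ 130 (mod 1759)
230^4 = (230^2)^2 ≡ 130^2 = 16900 ≡ 1069 (mod 1759)
230^8 = (230^4)^2 ≡ 1069^2 = 1142761 ≡ 1170 (mod 1759)
230^16 = (230^8)^2 ≡ 1170^2 = 1368900 ≡ 398 (mod 1759)
230^32 = (230^16)^2 ≡ 398^2 = 158404 ≡ 94 (mod 1759)
230^33 = 230^32 · 230^1 ≡ 94 · 230 ≡ 512 (mod 1759).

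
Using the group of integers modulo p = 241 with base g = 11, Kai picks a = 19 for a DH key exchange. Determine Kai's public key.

153

Public value = 11^19 (mod 241).
11^1 ≡ 11 (mod 241)
11^2 = (11^1)^2 ≡ 11^2 = 121 ≡ 121 (mod 241)
11^4 = (11^2)^2 ≡ 121^2 = 14641 ≡ 181 (mod 241)
11^8 = (11^4)^2 ≡ 181^2 = 32761 ≡ 226 (mod 241)
11^16 = (11^8)^2 ≡ 226^2 = 51076 ≡ 225 (mod 241)
11^19 = 11^16 · 11^2 · 11^1 ≡ 225 · 121 · 11 ≡ 153 (mod 241).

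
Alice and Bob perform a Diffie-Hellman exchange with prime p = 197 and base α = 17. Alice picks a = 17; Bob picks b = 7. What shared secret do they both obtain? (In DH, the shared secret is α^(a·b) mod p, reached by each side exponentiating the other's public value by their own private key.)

Bob sends B = α^b mod p = 17^7 mod 197.
17^1 ≡ 17 (mod 197)
17^2 = (17^1)^2 ≡ 17^2 = 289 ≡ 92 (mod 197)
17^4 = (17^2)^2 ≡ 92^2 = 8464 ≡ 190 (mod 197)
17^7 = 17^4 · 17^2 · 17^1 ≡ 190 · 92 · 17 ≡ 84 (mod 197).
So B = 84. Alice then computes K = B^a mod p = 84^17 mod 197.
84^1 ≡ 84 (mod 197)
84^2 = (84^1)^2 ≡ 84^2 = 7056 ≡ 161 (mod 197)
84^4 = (84^2)^2 ≡ 161^2 = 25921 ≡ 114 (mod 197)
84^8 = (84^4)^2 ≡ 114^2 = 12996 ≡ 191 (mod 197)
84^16 = (84^8)^2 ≡ 191^2 = 36481 ≡ 36 (mod 197)
84^17 = 84^16 · 84^1 ≡ 36 · 84 ≡ 69 (mod 197).

69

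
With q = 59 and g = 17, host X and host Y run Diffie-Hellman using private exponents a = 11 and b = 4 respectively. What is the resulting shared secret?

Host X sends A = g^a mod q = 17^11 mod 59.
17^1 ≡ 17 (mod 59)
17^2 = (17^1)^2 ≡ 17^2 = 289 ≡ 53 (mod 59)
17^4 = (17^2)^2 ≡ 53^2 = 2809 ≡ 36 (mod 59)
17^8 = (17^4)^2 ≡ 36^2 = 1296 ≡ 57 (mod 59)
17^11 = 17^8 · 17^2 · 17^1 ≡ 57 · 53 · 17 ≡ 27 (mod 59).
So A = 27. Host Y then computes K = A^b mod q = 27^4 mod 59.
27^1 ≡ 27 (mod 59)
27^2 = (27^1)^2 ≡ 27^2 = 729 ≡ 21 (mod 59)
27^4 = (27^2)^2 ≡ 21^2 = 441 ≡ 28 (mod 59)

28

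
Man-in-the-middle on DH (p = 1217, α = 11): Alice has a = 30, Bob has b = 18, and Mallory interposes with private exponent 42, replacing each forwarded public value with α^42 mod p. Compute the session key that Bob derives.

Bob receives Mallory's public value M = 11^42 mod 1217 instead of the honest one.
11^1 ≡ 11 (mod 1217)
11^2 = (11^1)^2 ≡ 11^2 = 121 ≡ 121 (mod 1217)
11^4 = (11^2)^2 ≡ 121^2 = 14641 ≡ 37 (mod 1217)
11^8 = (11^4)^2 ≡ 37^2 = 1369 ≡ 152 (mod 1217)
11^16 = (11^8)^2 ≡ 152^2 = 23104 ≡ 1198 (mod 1217)
11^32 = (11^16)^2 ≡ 1198^2 = 1435204 ≡ 361 (mod 1217)
11^42 = 11^32 · 11^8 · 11^2 ≡ 361 · 152 · 121 ≡ 777 (mod 1217).
So M = 777. Bob computes K = M^18 mod 1217.
777^1 ≡ 777 (mod 1217)
777^2 = (777^1)^2 ≡ 777^2 = 603729 ≡ 97 (mod 1217)
777^4 = (777^2)^2 ≡ 97^2 = 9409 ≡ 890 (mod 1217)
777^8 = (777^4)^2 ≡ 890^2 = 792100 ≡ 1050 (mod 1217)
777^16 = (777^8)^2 ≡ 1050^2 = 1102500 ≡ 1115 (mod 1217)
777^18 = 777^16 · 777^2 ≡ 1115 · 97 ≡ 1059 (mod 1217).

1059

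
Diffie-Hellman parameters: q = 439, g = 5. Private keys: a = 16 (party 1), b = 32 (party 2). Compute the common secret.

Party 2 sends B = g^b mod q = 5^32 mod 439.
5^1 ≡ 5 (mod 439)
5^2 = (5^1)^2 ≡ 5^2 = 25 ≡ 25 (mod 439)
5^4 = (5^2)^2 ≡ 25^2 = 625 ≡ 186 (mod 439)
5^8 = (5^4)^2 ≡ 186^2 = 34596 ≡ 354 (mod 439)
5^16 = (5^8)^2 ≡ 354^2 = 125316 ≡ 201 (mod 439)
5^32 = (5^16)^2 ≡ 201^2 = 40401 ≡ 13 (mod 439)
So B = 13. Party 1 then computes K = B^a mod q = 13^16 mod 439.
13^1 ≡ 13 (mod 439)
13^2 = (13^1)^2 ≡ 13^2 = 169 ≡ 169 (mod 439)
13^4 = (13^2)^2 ≡ 169^2 = 28561 ≡ 26 (mod 439)
13^8 = (13^4)^2 ≡ 26^2 = 676 ≡ 237 (mod 439)
13^16 = (13^8)^2 ≡ 237^2 = 56169 ≡ 416 (mod 439)

416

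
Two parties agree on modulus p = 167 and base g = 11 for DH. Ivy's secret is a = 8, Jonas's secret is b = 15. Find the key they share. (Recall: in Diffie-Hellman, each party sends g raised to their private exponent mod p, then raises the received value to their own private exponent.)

Jonas sends B = g^b mod p = 11^15 mod 167.
11^1 ≡ 11 (mod 167)
11^2 = (11^1)^2 ≡ 11^2 = 121 ≡ 121 (mod 167)
11^4 = (11^2)^2 ≡ 121^2 = 14641 ≡ 112 (mod 167)
11^8 = (11^4)^2 ≡ 112^2 = 12544 ≡ 19 (mod 167)
11^15 = 11^8 · 11^4 · 11^2 · 11^1 ≡ 19 · 112 · 121 · 11 ≡ 48 (mod 167).
So B = 48. Ivy then computes K = B^a mod p = 48^8 mod 167.
48^1 ≡ 48 (mod 167)
48^2 = (48^1)^2 ≡ 48^2 = 2304 ≡ 133 (mod 167)
48^4 = (48^2)^2 ≡ 133^2 = 17689 ≡ 154 (mod 167)
48^8 = (48^4)^2 ≡ 154^2 = 23716 ≡ 2 (mod 167)

2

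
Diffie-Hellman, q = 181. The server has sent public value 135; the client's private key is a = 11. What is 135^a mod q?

Shared key K = 135^11 mod 181.
135^1 ≡ 135 (mod 181)
135^2 = (135^1)^2 ≡ 135^2 = 18225 ≡ 125 (mod 181)
135^4 = (135^2)^2 ≡ 125^2 = 15625 ≡ 59 (mod 181)
135^8 = (135^4)^2 ≡ 59^2 = 3481 ≡ 42 (mod 181)
135^11 = 135^8 · 135^2 · 135^1 ≡ 42 · 125 · 135 ≡ 135 (mod 181).

135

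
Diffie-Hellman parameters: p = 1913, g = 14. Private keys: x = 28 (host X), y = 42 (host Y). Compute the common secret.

206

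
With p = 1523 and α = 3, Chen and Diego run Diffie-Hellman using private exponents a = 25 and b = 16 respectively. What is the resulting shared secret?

593

Chen sends A = α^a mod p = 3^25 mod 1523.
3^1 ≡ 3 (mod 1523)
3^2 = (3^1)^2 ≡ 3^2 = 9 ≡ 9 (mod 1523)
3^4 = (3^2)^2 ≡ 9^2 = 81 ≡ 81 (mod 1523)
3^8 = (3^4)^2 ≡ 81^2 = 6561 ≡ 469 (mod 1523)
3^16 = (3^8)^2 ≡ 469^2 = 219961 ≡ 649 (mod 1523)
3^25 = 3^16 · 3^8 · 3^1 ≡ 649 · 469 · 3 ≡ 866 (mod 1523).
So A = 866. Diego then computes K = A^b mod p = 866^16 mod 1523.
866^1 ≡ 866 (mod 1523)
866^2 = (866^1)^2 ≡ 866^2 = 749956 ≡ 640 (mod 1523)
866^4 = (866^2)^2 ≡ 640^2 = 409600 ≡ 1436 (mod 1523)
866^8 = (866^4)^2 ≡ 1436^2 = 2062096 ≡ 1477 (mod 1523)
866^16 = (866^8)^2 ≡ 1477^2 = 2181529 ≡ 593 (mod 1523)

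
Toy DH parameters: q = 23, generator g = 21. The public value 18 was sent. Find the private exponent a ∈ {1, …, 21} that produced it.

6

Try successive powers of 21 modulo 23:
21^1 ≡ 21
21^2 ≡ 4
21^3 ≡ 15
21^4 ≡ 16
21^5 ≡ 14
21^6 ≡ 18
Found: a = 6.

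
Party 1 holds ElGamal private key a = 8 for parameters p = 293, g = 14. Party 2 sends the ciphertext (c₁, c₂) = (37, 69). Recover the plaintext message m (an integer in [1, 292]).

256

Shared mask s = c₁^a mod p = 37^8 mod 293.
37^1 ≡ 37 (mod 293)
37^2 = (37^1)^2 ≡ 37^2 = 1369 ≡ 197 (mod 293)
37^4 = (37^2)^2 ≡ 197^2 = 38809 ≡ 133 (mod 293)
37^8 = (37^4)^2 ≡ 133^2 = 17689 ≡ 109 (mod 293)
So s = 109; s⁻¹ ≡ 250 (mod 293).
m = c₂ · s⁻¹ mod 293 = 69 · 250 mod 293 = 256.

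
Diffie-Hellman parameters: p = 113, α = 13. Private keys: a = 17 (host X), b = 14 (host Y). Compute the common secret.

15

Host X sends A = α^a mod p = 13^17 mod 113.
13^1 ≡ 13 (mod 113)
13^2 = (13^1)^2 ≡ 13^2 = 169 ≡ 56 (mod 113)
13^4 = (13^2)^2 ≡ 56^2 = 3136 ≡ 85 (mod 113)
13^8 = (13^4)^2 ≡ 85^2 = 7225 ≡ 106 (mod 113)
13^16 = (13^8)^2 ≡ 106^2 = 11236 ≡ 49 (mod 113)
13^17 = 13^16 · 13^1 ≡ 49 · 13 ≡ 72 (mod 113).
So A = 72. Host Y then computes K = A^b mod p = 72^14 mod 113.
72^1 ≡ 72 (mod 113)
72^2 = (72^1)^2 ≡ 72^2 = 5184 ≡ 99 (mod 113)
72^4 = (72^2)^2 ≡ 99^2 = 9801 ≡ 83 (mod 113)
72^8 = (72^4)^2 ≡ 83^2 = 6889 ≡ 109 (mod 113)
72^14 = 72^8 · 72^4 · 72^2 ≡ 109 · 83 · 99 ≡ 15 (mod 113).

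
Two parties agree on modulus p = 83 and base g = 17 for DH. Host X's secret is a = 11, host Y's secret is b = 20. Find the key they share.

37

Host Y sends B = g^b mod p = 17^20 mod 83.
17^1 ≡ 17 (mod 83)
17^2 = (17^1)^2 ≡ 17^2 = 289 ≡ 40 (mod 83)
17^4 = (17^2)^2 ≡ 40^2 = 1600 ≡ 23 (mod 83)
17^8 = (17^4)^2 ≡ 23^2 = 529 ≡ 31 (mod 83)
17^16 = (17^8)^2 ≡ 31^2 = 961 ≡ 48 (mod 83)
17^20 = 17^16 · 17^4 ≡ 48 · 23 ≡ 25 (mod 83).
So B = 25. Host X then computes K = B^a mod p = 25^11 mod 83.
25^1 ≡ 25 (mod 83)
25^2 = (25^1)^2 ≡ 25^2 = 625 ≡ 44 (mod 83)
25^4 = (25^2)^2 ≡ 44^2 = 1936 ≡ 27 (mod 83)
25^8 = (25^4)^2 ≡ 27^2 = 729 ≡ 65 (mod 83)
25^11 = 25^8 · 25^2 · 25^1 ≡ 65 · 44 · 25 ≡ 37 (mod 83).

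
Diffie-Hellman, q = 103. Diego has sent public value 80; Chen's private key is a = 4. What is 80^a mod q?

93

Shared key K = 80^4 mod 103.
80^1 ≡ 80 (mod 103)
80^2 = (80^1)^2 ≡ 80^2 = 6400 ≡ 14 (mod 103)
80^4 = (80^2)^2 ≡ 14^2 = 196 ≡ 93 (mod 103)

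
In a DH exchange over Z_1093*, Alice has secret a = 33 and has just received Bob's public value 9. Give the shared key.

Shared key K = 9^33 mod 1093.
9^1 ≡ 9 (mod 1093)
9^2 = (9^1)^2 ≡ 9^2 = 81 ≡ 81 (mod 1093)
9^4 = (9^2)^2 ≡ 81^2 = 6561 ≡ 3 (mod 1093)
9^8 = (9^4)^2 ≡ 3^2 = 9 ≡ 9 (mod 1093)
9^16 = (9^8)^2 ≡ 9^2 = 81 ≡ 81 (mod 1093)
9^32 = (9^16)^2 ≡ 81^2 = 6561 ≡ 3 (mod 1093)
9^33 = 9^32 · 9^1 ≡ 3 · 9 ≡ 27 (mod 1093).

27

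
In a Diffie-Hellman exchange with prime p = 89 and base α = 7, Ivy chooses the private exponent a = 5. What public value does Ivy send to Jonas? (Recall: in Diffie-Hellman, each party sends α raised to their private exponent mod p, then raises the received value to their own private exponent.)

75

Public value = 7^5 mod 89.
7^1 ≡ 7 (mod 89)
7^2 = (7^1)^2 ≡ 7^2 = 49 ≡ 49 (mod 89)
7^4 = (7^2)^2 ≡ 49^2 = 2401 ≡ 87 (mod 89)
7^5 = 7^4 · 7^1 ≡ 87 · 7 ≡ 75 (mod 89).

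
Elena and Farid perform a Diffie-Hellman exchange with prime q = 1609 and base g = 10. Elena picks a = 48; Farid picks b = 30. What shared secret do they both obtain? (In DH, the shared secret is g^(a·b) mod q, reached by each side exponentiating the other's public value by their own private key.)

5

Elena sends A = g^a mod q = 10^48 mod 1609.
10^1 ≡ 10 (mod 1609)
10^2 = (10^1)^2 ≡ 10^2 = 100 ≡ 100 (mod 1609)
10^4 = (10^2)^2 ≡ 100^2 = 10000 ≡ 346 (mod 1609)
10^8 = (10^4)^2 ≡ 346^2 = 119716 ≡ 650 (mod 1609)
10^16 = (10^8)^2 ≡ 650^2 = 422500 ≡ 942 (mod 1609)
10^32 = (10^16)^2 ≡ 942^2 = 887364 ≡ 805 (mod 1609)
10^48 = 10^32 · 10^16 ≡ 805 · 942 ≡ 471 (mod 1609).
So A = 471. Farid then computes K = A^b mod q = 471^30 mod 1609.
471^1 ≡ 471 (mod 1609)
471^2 = (471^1)^2 ≡ 471^2 = 221841 ≡ 1408 (mod 1609)
471^4 = (471^2)^2 ≡ 1408^2 = 1982464 ≡ 176 (mod 1609)
471^8 = (471^4)^2 ≡ 176^2 = 30976 ≡ 405 (mod 1609)
471^16 = (471^8)^2 ≡ 405^2 = 164025 ≡ 1516 (mod 1609)
471^30 = 471^16 · 471^8 · 471^4 · 471^2 ≡ 1516 · 405 · 176 · 1408 ≡ 5 (mod 1609).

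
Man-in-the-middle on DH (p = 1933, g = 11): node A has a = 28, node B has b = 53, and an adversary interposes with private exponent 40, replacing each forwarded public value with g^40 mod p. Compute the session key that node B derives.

1000

Node B receives an adversary's public value M = 11^40 mod 1933 instead of the honest one.
11^1 ≡ 11 (mod 1933)
11^2 = (11^1)^2 ≡ 11^2 = 121 ≡ 121 (mod 1933)
11^4 = (11^2)^2 ≡ 121^2 = 14641 ≡ 1110 (mod 1933)
11^8 = (11^4)^2 ≡ 1110^2 = 1232100 ≡ 779 (mod 1933)
11^16 = (11^8)^2 ≡ 779^2 = 606841 ≡ 1812 (mod 1933)
11^32 = (11^16)^2 ≡ 1812^2 = 3283344 ≡ 1110 (mod 1933)
11^40 = 11^32 · 11^8 ≡ 1110 · 779 ≡ 639 (mod 1933).
So M = 639. Node B computes K = M^53 mod 1933.
639^1 ≡ 639 (mod 1933)
639^2 = (639^1)^2 ≡ 639^2 = 408321 ≡ 458 (mod 1933)
639^4 = (639^2)^2 ≡ 458^2 = 209764 ≡ 1000 (mod 1933)
639^8 = (639^4)^2 ≡ 1000^2 = 1000000 ≡ 639 (mod 1933)
639^16 = (639^8)^2 ≡ 639^2 = 408321 ≡ 458 (mod 1933)
639^32 = (639^16)^2 ≡ 458^2 = 209764 ≡ 1000 (mod 1933)
639^53 = 639^32 · 639^16 · 639^4 · 639^1 ≡ 1000 · 458 · 1000 · 639 ≡ 1000 (mod 1933).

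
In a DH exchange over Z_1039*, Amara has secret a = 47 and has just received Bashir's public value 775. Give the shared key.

Shared key K = 775^47 mod 1039.
775^1 ≡ 775 (mod 1039)
775^2 = (775^1)^2 ≡ 775^2 = 600625 ≡ 83 (mod 1039)
775^4 = (775^2)^2 ≡ 83^2 = 6889 ≡ 655 (mod 1039)
775^8 = (775^4)^2 ≡ 655^2 = 429025 ≡ 957 (mod 1039)
775^16 = (775^8)^2 ≡ 957^2 = 915849 ≡ 490 (mod 1039)
775^32 = (775^16)^2 ≡ 490^2 = 240100 ≡ 91 (mod 1039)
775^47 = 775^32 · 775^8 · 775^4 · 775^2 · 775^1 ≡ 91 · 957 · 655 · 83 · 775 ≡ 815 (mod 1039).

815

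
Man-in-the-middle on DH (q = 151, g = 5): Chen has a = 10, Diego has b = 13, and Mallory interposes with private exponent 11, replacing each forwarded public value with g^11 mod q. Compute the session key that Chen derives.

Chen receives Mallory's public value M = 5^11 mod 151 instead of the honest one.
5^1 ≡ 5 (mod 151)
5^2 = (5^1)^2 ≡ 5^2 = 25 ≡ 25 (mod 151)
5^4 = (5^2)^2 ≡ 25^2 = 625 ≡ 21 (mod 151)
5^8 = (5^4)^2 ≡ 21^2 = 441 ≡ 139 (mod 151)
5^11 = 5^8 · 5^2 · 5^1 ≡ 139 · 25 · 5 ≡ 10 (mod 151).
So M = 10. Chen computes K = M^10 mod 151.
10^1 ≡ 10 (mod 151)
10^2 = (10^1)^2 ≡ 10^2 = 100 ≡ 100 (mod 151)
10^4 = (10^2)^2 ≡ 100^2 = 10000 ≡ 34 (mod 151)
10^8 = (10^4)^2 ≡ 34^2 = 1156 ≡ 99 (mod 151)
10^10 = 10^8 · 10^2 ≡ 99 · 100 ≡ 85 (mod 151).

85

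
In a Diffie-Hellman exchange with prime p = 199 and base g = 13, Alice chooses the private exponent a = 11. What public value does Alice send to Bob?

Public value = 13^11 (mod 199).
13^1 ≡ 13 (mod 199)
13^2 = (13^1)^2 ≡ 13^2 = 169 ≡ 169 (mod 199)
13^4 = (13^2)^2 ≡ 169^2 = 28561 ≡ 104 (mod 199)
13^8 = (13^4)^2 ≡ 104^2 = 10816 ≡ 70 (mod 199)
13^11 = 13^8 · 13^2 · 13^1 ≡ 70 · 169 · 13 ≡ 162 (mod 199).

162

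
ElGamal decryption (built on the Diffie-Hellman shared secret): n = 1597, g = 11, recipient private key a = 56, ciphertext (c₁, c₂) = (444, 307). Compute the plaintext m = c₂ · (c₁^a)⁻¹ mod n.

Shared mask s = c₁^a mod n = 444^56 mod 1597.
444^1 ≡ 444 (mod 1597)
444^2 = (444^1)^2 ≡ 444^2 = 197136 ≡ 705 (mod 1597)
444^4 = (444^2)^2 ≡ 705^2 = 497025 ≡ 358 (mod 1597)
444^8 = (444^4)^2 ≡ 358^2 = 128164 ≡ 404 (mod 1597)
444^16 = (444^8)^2 ≡ 404^2 = 163216 ≡ 322 (mod 1597)
444^32 = (444^16)^2 ≡ 322^2 = 103684 ≡ 1476 (mod 1597)
444^56 = 444^32 · 444^16 · 444^8 ≡ 1476 · 322 · 404 ≡ 981 (mod 1597).
So s = 981; s⁻¹ ≡ 1527 (mod 1597).
m = c₂ · s⁻¹ mod 1597 = 307 · 1527 mod 1597 = 868.

868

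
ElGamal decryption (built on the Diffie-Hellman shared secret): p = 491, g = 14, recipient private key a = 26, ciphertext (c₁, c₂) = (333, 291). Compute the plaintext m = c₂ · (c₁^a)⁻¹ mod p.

382

Shared mask s = c₁^a mod p = 333^26 mod 491.
333^1 ≡ 333 (mod 491)
333^2 = (333^1)^2 ≡ 333^2 = 110889 ≡ 414 (mod 491)
333^4 = (333^2)^2 ≡ 414^2 = 171396 ≡ 37 (mod 491)
333^8 = (333^4)^2 ≡ 37^2 = 1369 ≡ 387 (mod 491)
333^16 = (333^8)^2 ≡ 387^2 = 149769 ≡ 14 (mod 491)
333^26 = 333^16 · 333^8 · 333^2 ≡ 14 · 387 · 414 ≡ 164 (mod 491).
So s = 164; s⁻¹ ≡ 3 (mod 491).
m = c₂ · s⁻¹ mod 491 = 291 · 3 mod 491 = 382.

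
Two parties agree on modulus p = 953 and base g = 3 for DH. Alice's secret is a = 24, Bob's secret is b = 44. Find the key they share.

28

Bob sends B = g^b mod p = 3^44 mod 953.
3^1 ≡ 3 (mod 953)
3^2 = (3^1)^2 ≡ 3^2 = 9 ≡ 9 (mod 953)
3^4 = (3^2)^2 ≡ 9^2 = 81 ≡ 81 (mod 953)
3^8 = (3^4)^2 ≡ 81^2 = 6561 ≡ 843 (mod 953)
3^16 = (3^8)^2 ≡ 843^2 = 710649 ≡ 664 (mod 953)
3^32 = (3^16)^2 ≡ 664^2 = 440896 ≡ 610 (mod 953)
3^44 = 3^32 · 3^8 · 3^4 ≡ 610 · 843 · 81 ≡ 812 (mod 953).
So B = 812. Alice then computes K = B^a mod p = 812^24 mod 953.
812^1 ≡ 812 (mod 953)
812^2 = (812^1)^2 ≡ 812^2 = 659344 ≡ 821 (mod 953)
812^4 = (812^2)^2 ≡ 821^2 = 674041 ≡ 270 (mod 953)
812^8 = (812^4)^2 ≡ 270^2 = 72900 ≡ 472 (mod 953)
812^16 = (812^8)^2 ≡ 472^2 = 222784 ≡ 735 (mod 953)
812^24 = 812^16 · 812^8 ≡ 735 · 472 ≡ 28 (mod 953).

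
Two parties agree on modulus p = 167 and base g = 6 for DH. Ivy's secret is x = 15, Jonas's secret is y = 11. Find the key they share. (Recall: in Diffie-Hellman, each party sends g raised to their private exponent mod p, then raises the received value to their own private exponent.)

28

Ivy sends A = g^x mod p = 6^15 mod 167.
6^1 ≡ 6 (mod 167)
6^2 = (6^1)^2 ≡ 6^2 = 36 ≡ 36 (mod 167)
6^4 = (6^2)^2 ≡ 36^2 = 1296 ≡ 127 (mod 167)
6^8 = (6^4)^2 ≡ 127^2 = 16129 ≡ 97 (mod 167)
6^15 = 6^8 · 6^4 · 6^2 · 6^1 ≡ 97 · 127 · 36 · 6 ≡ 93 (mod 167).
So A = 93. Jonas then computes K = A^y mod p = 93^11 mod 167.
93^1 ≡ 93 (mod 167)
93^2 = (93^1)^2 ≡ 93^2 = 8649 ≡ 132 (mod 167)
93^4 = (93^2)^2 ≡ 132^2 = 17424 ≡ 56 (mod 167)
93^8 = (93^4)^2 ≡ 56^2 = 3136 ≡ 130 (mod 167)
93^11 = 93^8 · 93^2 · 93^1 ≡ 130 · 132 · 93 ≡ 28 (mod 167).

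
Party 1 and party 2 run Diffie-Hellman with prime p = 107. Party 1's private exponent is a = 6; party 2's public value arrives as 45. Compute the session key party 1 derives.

23

Shared key K = 45^6 mod 107.
45^1 ≡ 45 (mod 107)
45^2 = (45^1)^2 ≡ 45^2 = 2025 ≡ 99 (mod 107)
45^4 = (45^2)^2 ≡ 99^2 = 9801 ≡ 64 (mod 107)
45^6 = 45^4 · 45^2 ≡ 64 · 99 ≡ 23 (mod 107).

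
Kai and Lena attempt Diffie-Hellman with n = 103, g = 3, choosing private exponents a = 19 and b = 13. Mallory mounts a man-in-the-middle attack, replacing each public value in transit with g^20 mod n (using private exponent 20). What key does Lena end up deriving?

Lena receives Mallory's public value M = 3^20 mod 103 instead of the honest one.
3^1 ≡ 3 (mod 103)
3^2 = (3^1)^2 ≡ 3^2 = 9 ≡ 9 (mod 103)
3^4 = (3^2)^2 ≡ 9^2 = 81 ≡ 81 (mod 103)
3^8 = (3^4)^2 ≡ 81^2 = 6561 ≡ 72 (mod 103)
3^16 = (3^8)^2 ≡ 72^2 = 5184 ≡ 34 (mod 103)
3^20 = 3^16 · 3^4 ≡ 34 · 81 ≡ 76 (mod 103).
So M = 76. Lena computes K = M^13 mod 103.
76^1 ≡ 76 (mod 103)
76^2 = (76^1)^2 ≡ 76^2 = 5776 ≡ 8 (mod 103)
76^4 = (76^2)^2 ≡ 8^2 = 64 ≡ 64 (mod 103)
76^8 = (76^4)^2 ≡ 64^2 = 4096 ≡ 79 (mod 103)
76^13 = 76^8 · 76^4 · 76^1 ≡ 79 · 64 · 76 ≡ 66 (mod 103).

66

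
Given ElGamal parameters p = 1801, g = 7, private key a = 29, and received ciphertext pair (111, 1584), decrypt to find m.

Shared mask s = c₁^a mod p = 111^29 mod 1801.
111^1 ≡ 111 (mod 1801)
111^2 = (111^1)^2 ≡ 111^2 = 12321 ≡ 1515 (mod 1801)
111^4 = (111^2)^2 ≡ 1515^2 = 2295225 ≡ 751 (mod 1801)
111^8 = (111^4)^2 ≡ 751^2 = 564001 ≡ 288 (mod 1801)
111^16 = (111^8)^2 ≡ 288^2 = 82944 ≡ 98 (mod 1801)
111^29 = 111^16 · 111^8 · 111^4 · 111^1 ≡ 98 · 288 · 751 · 111 ≡ 1290 (mod 1801).
So s = 1290; s⁻¹ ≡ 1297 (mod 1801).
m = c₂ · s⁻¹ mod 1801 = 1584 · 1297 mod 1801 = 1308.

1308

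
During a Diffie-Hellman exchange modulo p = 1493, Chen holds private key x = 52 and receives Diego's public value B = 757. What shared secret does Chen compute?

226

Shared key K = 757^52 mod 1493.
757^1 ≡ 757 (mod 1493)
757^2 = (757^1)^2 ≡ 757^2 = 573049 ≡ 1230 (mod 1493)
757^4 = (757^2)^2 ≡ 1230^2 = 1512900 ≡ 491 (mod 1493)
757^8 = (757^4)^2 ≡ 491^2 = 241081 ≡ 708 (mod 1493)
757^16 = (757^8)^2 ≡ 708^2 = 501264 ≡ 1109 (mod 1493)
757^32 = (757^16)^2 ≡ 1109^2 = 1229881 ≡ 1142 (mod 1493)
757^52 = 757^32 · 757^16 · 757^4 ≡ 1142 · 1109 · 491 ≡ 226 (mod 1493).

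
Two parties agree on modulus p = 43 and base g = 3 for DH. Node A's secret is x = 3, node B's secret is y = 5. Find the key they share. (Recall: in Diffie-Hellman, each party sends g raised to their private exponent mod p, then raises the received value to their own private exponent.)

Node A sends A = g^x mod p = 3^3 mod 43.
3^1 ≡ 3 (mod 43)
3^2 = (3^1)^2 ≡ 3^2 = 9 ≡ 9 (mod 43)
3^3 = 3^2 · 3^1 ≡ 9 · 3 ≡ 27 (mod 43).
So A = 27. Node B then computes K = A^y mod p = 27^5 mod 43.
27^1 ≡ 27 (mod 43)
27^2 = (27^1)^2 ≡ 27^2 = 729 ≡ 41 (mod 43)
27^4 = (27^2)^2 ≡ 41^2 = 1681 ≡ 4 (mod 43)
27^5 = 27^4 · 27^1 ≡ 4 · 27 ≡ 22 (mod 43).

22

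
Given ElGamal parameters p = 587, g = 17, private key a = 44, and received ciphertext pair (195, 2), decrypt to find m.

Shared mask s = c₁^a mod p = 195^44 mod 587.
195^1 ≡ 195 (mod 587)
195^2 = (195^1)^2 ≡ 195^2 = 38025 ≡ 457 (mod 587)
195^4 = (195^2)^2 ≡ 457^2 = 208849 ≡ 464 (mod 587)
195^8 = (195^4)^2 ≡ 464^2 = 215296 ≡ 454 (mod 587)
195^16 = (195^8)^2 ≡ 454^2 = 206116 ≡ 79 (mod 587)
195^32 = (195^16)^2 ≡ 79^2 = 6241 ≡ 371 (mod 587)
195^44 = 195^32 · 195^8 · 195^4 ≡ 371 · 454 · 464 ≡ 196 (mod 587).
So s = 196; s⁻¹ ≡ 3 (mod 587).
m = c₂ · s⁻¹ mod 587 = 2 · 3 mod 587 = 6.

6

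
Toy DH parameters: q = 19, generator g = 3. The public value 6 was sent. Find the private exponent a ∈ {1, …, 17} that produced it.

Try successive powers of 3 modulo 19:
3^1 ≡ 3
3^2 ≡ 9
3^3 ≡ 8
3^4 ≡ 5
3^5 ≡ 15
3^6 ≡ 7
3^7 ≡ 2
3^8 ≡ 6
Found: a = 8.

8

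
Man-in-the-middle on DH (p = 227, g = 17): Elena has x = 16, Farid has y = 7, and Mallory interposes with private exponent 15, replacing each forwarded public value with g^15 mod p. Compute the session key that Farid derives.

Farid receives Mallory's public value M = 17^15 mod 227 instead of the honest one.
17^1 ≡ 17 (mod 227)
17^2 = (17^1)^2 ≡ 17^2 = 289 ≡ 62 (mod 227)
17^4 = (17^2)^2 ≡ 62^2 = 3844 ≡ 212 (mod 227)
17^8 = (17^4)^2 ≡ 212^2 = 44944 ≡ 225 (mod 227)
17^15 = 17^8 · 17^4 · 17^2 · 17^1 ≡ 225 · 212 · 62 · 17 ≡ 67 (mod 227).
So M = 67. Farid computes K = M^7 mod 227.
67^1 ≡ 67 (mod 227)
67^2 = (67^1)^2 ≡ 67^2 = 4489 ≡ 176 (mod 227)
67^4 = (67^2)^2 ≡ 176^2 = 30976 ≡ 104 (mod 227)
67^7 = 67^4 · 67^2 · 67^1 ≡ 104 · 176 · 67 ≡ 114 (mod 227).

114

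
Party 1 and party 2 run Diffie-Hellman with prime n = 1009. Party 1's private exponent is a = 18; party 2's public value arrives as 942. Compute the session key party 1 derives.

394

Shared key K = 942^18 mod 1009.
942^1 ≡ 942 (mod 1009)
942^2 = (942^1)^2 ≡ 942^2 = 887364 ≡ 453 (mod 1009)
942^4 = (942^2)^2 ≡ 453^2 = 205209 ≡ 382 (mod 1009)
942^8 = (942^4)^2 ≡ 382^2 = 145924 ≡ 628 (mod 1009)
942^16 = (942^8)^2 ≡ 628^2 = 394384 ≡ 874 (mod 1009)
942^18 = 942^16 · 942^2 ≡ 874 · 453 ≡ 394 (mod 1009).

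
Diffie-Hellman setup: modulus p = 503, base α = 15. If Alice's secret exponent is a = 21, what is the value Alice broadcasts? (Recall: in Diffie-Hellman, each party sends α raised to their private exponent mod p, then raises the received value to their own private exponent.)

Public value = 15^21 (mod 503).
15^1 ≡ 15 (mod 503)
15^2 = (15^1)^2 ≡ 15^2 = 225 ≡ 225 (mod 503)
15^4 = (15^2)^2 ≡ 225^2 = 50625 ≡ 325 (mod 503)
15^8 = (15^4)^2 ≡ 325^2 = 105625 ≡ 498 (mod 503)
15^16 = (15^8)^2 ≡ 498^2 = 248004 ≡ 25 (mod 503)
15^21 = 15^16 · 15^4 · 15^1 ≡ 25 · 325 · 15 ≡ 149 (mod 503).

149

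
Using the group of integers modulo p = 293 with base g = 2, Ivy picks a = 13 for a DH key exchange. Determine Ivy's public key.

281

Public value = 2^13 (mod 293).
2^1 ≡ 2 (mod 293)
2^2 = (2^1)^2 ≡ 2^2 = 4 ≡ 4 (mod 293)
2^4 = (2^2)^2 ≡ 4^2 = 16 ≡ 16 (mod 293)
2^8 = (2^4)^2 ≡ 16^2 = 256 ≡ 256 (mod 293)
2^13 = 2^8 · 2^4 · 2^1 ≡ 256 · 16 · 2 ≡ 281 (mod 293).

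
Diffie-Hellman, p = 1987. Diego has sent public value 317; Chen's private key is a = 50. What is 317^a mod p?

600

Shared key K = 317^50 mod 1987.
317^1 ≡ 317 (mod 1987)
317^2 = (317^1)^2 ≡ 317^2 = 100489 ≡ 1139 (mod 1987)
317^4 = (317^2)^2 ≡ 1139^2 = 1297321 ≡ 1797 (mod 1987)
317^8 = (317^4)^2 ≡ 1797^2 = 3229209 ≡ 334 (mod 1987)
317^16 = (317^8)^2 ≡ 334^2 = 111556 ≡ 284 (mod 1987)
317^32 = (317^16)^2 ≡ 284^2 = 80656 ≡ 1176 (mod 1987)
317^50 = 317^32 · 317^16 · 317^2 ≡ 1176 · 284 · 1139 ≡ 600 (mod 1987).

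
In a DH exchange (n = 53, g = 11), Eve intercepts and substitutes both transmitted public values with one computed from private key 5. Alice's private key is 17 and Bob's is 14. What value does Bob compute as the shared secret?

Bob receives Eve's public value M = 11^5 mod 53 instead of the honest one.
11^1 ≡ 11 (mod 53)
11^2 = (11^1)^2 ≡ 11^2 = 121 ≡ 15 (mod 53)
11^4 = (11^2)^2 ≡ 15^2 = 225 ≡ 13 (mod 53)
11^5 = 11^4 · 11^1 ≡ 13 · 11 ≡ 37 (mod 53).
So M = 37. Bob computes K = M^14 mod 53.
37^1 ≡ 37 (mod 53)
37^2 = (37^1)^2 ≡ 37^2 = 1369 ≡ 44 (mod 53)
37^4 = (37^2)^2 ≡ 44^2 = 1936 ≡ 28 (mod 53)
37^8 = (37^4)^2 ≡ 28^2 = 784 ≡ 42 (mod 53)
37^14 = 37^8 · 37^4 · 37^2 ≡ 42 · 28 · 44 ≡ 16 (mod 53).

16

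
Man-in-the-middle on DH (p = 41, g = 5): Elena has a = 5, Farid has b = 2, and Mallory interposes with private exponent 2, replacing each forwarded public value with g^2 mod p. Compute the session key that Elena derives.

40

Elena receives Mallory's public value M = 5^2 mod 41 instead of the honest one.
5^1 ≡ 5 (mod 41)
5^2 = (5^1)^2 ≡ 5^2 = 25 ≡ 25 (mod 41)
So M = 25. Elena computes K = M^5 mod 41.
25^1 ≡ 25 (mod 41)
25^2 = (25^1)^2 ≡ 25^2 = 625 ≡ 10 (mod 41)
25^4 = (25^2)^2 ≡ 10^2 = 100 ≡ 18 (mod 41)
25^5 = 25^4 · 25^1 ≡ 18 · 25 ≡ 40 (mod 41).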